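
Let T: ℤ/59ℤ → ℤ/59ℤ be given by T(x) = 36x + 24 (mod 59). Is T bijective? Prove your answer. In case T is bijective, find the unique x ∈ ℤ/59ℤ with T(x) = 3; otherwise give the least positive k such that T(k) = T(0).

If T(s) = T(t), then 36s ≡ 36t (mod 59). Because gcd(36, 59) = 1, we may cancel 36 to get s ≡ t (mod 59).
We now compute 36⁻¹ mod 59 explicitly. Euclid's algorithm: 59 = 1·36 + 23, 36 = 1·23 + 13, 23 = 1·13 + 10, 13 = 1·10 + 3, 10 = 3·3 + 1; back-substituting gives 1 = 41·36 − 25·59, so 36⁻¹ ≡ 41 (mod 59).
Then y ↦ 41(y − 24) is a two-sided inverse to T, so every y ∈ ℤ/59ℤ has a preimage.
Therefore T is bijective.
Since T is bijective, we compute T⁻¹(3): solve 36x + 24 ≡ 3 (mod 59), i.e. 36x ≡ 38 (mod 59).
Multiplying by 36⁻¹ = 41 gives x ≡ 41·38 = 1558 = 26·59 + 24 ≡ 24 (mod 59).
Check: T(24) = 36·24 + 24 = 888 = 15·59 + 3 ≡ 3 (mod 59).

24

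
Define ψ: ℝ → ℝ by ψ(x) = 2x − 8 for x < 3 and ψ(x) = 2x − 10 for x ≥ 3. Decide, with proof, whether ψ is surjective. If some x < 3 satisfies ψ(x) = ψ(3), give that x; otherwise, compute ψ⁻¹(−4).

2

Both pieces are strictly increasing (slopes 2 and 2), so each is injective on its own interval.
The left piece maps (−∞, 3) onto (−∞, −2); the right piece maps [3, ∞) onto [−4, ∞).
The union (−∞, −2) ∪ [−4, ∞) covers ℝ, so ψ is surjective.
For the follow-up: the images overlap, so an x < 3 with ψ(x) = ψ(3) exists. ψ(3) = −4; solving 2x − 8 = −4 for x < 3 gives x = (−4 + 8)/2 = 2.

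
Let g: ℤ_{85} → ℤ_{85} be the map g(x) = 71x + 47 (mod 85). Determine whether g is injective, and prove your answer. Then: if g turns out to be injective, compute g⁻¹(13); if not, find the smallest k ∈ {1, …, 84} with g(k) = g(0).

51

By definition, injectivity means: for all s, t in the domain, g(s) = g(t) implies s = t.
If g(s) = g(t), then 71s ≡ 71t (mod 85). Because gcd(71, 85) = 1, we may cancel 71 to get s ≡ t (mod 85).
So g is injective.
We now compute 71⁻¹ mod 85 explicitly. Euclid's algorithm: 85 = 1·71 + 14, 71 = 5·14 + 1; back-substituting gives 1 = 6·71 − 5·85, so 71⁻¹ ≡ 6 (mod 85).
Since g is injective, we find g⁻¹(13): we need 71x ≡ 13 − 47 ≡ 51 (mod 85). Using 71⁻¹ = 6: x ≡ 6·51 = 306 = 3·85 + 51, so x = 51.
Check: g(51) = 71·51 + 47 = 3668 = 43·85 + 13 ≡ 13 (mod 85).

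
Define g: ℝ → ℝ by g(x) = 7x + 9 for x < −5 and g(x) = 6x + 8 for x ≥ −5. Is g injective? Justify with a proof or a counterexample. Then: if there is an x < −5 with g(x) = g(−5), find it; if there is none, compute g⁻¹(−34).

Both pieces are strictly increasing (slopes 7 and 6), so each is injective on its own interval.
The left piece maps (−∞, −5) onto (−∞, −26); the right piece maps [−5, ∞) onto [−22, ∞).
These images are disjoint, so no value is attained by both pieces. So g is injective.
Because the two images are disjoint, no x < −5 has g(x) = g(−5), so we compute g⁻¹(−34): −34 lies in (−∞, −26), so solve 7x + 9 = −34: x = (−34 − 9)/7 = −43/7.

-43/7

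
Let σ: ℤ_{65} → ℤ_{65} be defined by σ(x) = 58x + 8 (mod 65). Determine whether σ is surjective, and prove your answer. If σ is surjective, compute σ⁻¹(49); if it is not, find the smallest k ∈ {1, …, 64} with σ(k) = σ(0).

Recall that σ is surjective if every y in the codomain equals σ(x) for some x in the domain.
Since gcd(58, 65) = 1, 58 is invertible modulo 65. Euclid's algorithm: 65 = 1·58 + 7, 58 = 8·7 + 2, 7 = 3·2 + 1; back-substituting gives 1 = 37·58 − 33·65, so 58⁻¹ ≡ 37 (mod 65).
For any y ∈ ℤ_{65}, x = 37(y − 8) mod 65 satisfies σ(x) = 58·37(y − 8) + 8 ≡ y (since 58·37 ≡ 1 mod 65). So every y has a preimage.
Hence σ is surjective.
Since σ is surjective, we find σ⁻¹(49): we need 58x ≡ 49 − 8 ≡ 41 (mod 65). Using 58⁻¹ = 37: x ≡ 37·41 = 1517 = 23·65 + 22, so x = 22.
Check: σ(22) = 58·22 + 8 = 1284 = 19·65 + 49 ≡ 49 (mod 65).

22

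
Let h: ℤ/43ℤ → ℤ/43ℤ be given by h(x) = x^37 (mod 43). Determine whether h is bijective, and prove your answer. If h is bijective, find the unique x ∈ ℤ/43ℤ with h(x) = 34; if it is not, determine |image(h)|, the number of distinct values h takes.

18

Since 43 is prime, the nonzero elements of ℤ/43ℤ form a cyclic group of order 42.
As gcd(37, 42) = 1, raising to the 37th power is a bijection on this group: if s^37 ≡ t^37 then (st^{−1})^37 = 1, and the only element of order dividing gcd(37, 42) = 1 is 1, so s = t.
With h(0) = 0 this makes h injective on all of ℤ/43ℤ, hence bijective (finite equal-size domain and codomain). In particular h is bijective.
Since h is bijective, we find the preimage of 34. The inverse of x ↦ x^37 on (ℤ/43ℤ)^× is x ↦ x^25, because 37·25 = 925 = 22·42 + 1 ≡ 1 (mod 42) and x^{42} = 1 for x ≠ 0 (Fermat). So h⁻¹(34) = 34^25 mod 43.
Repeated squaring mod 43: 34^1 ≡ 34, 34^2 ≡ 34² = 1156 ≡ 38, 34^4 ≡ 38² = 1444 ≡ 25, 34^8 ≡ 25² = 625 ≡ 23, 34^16 ≡ 23² = 529 ≡ 13. Since 25 = 16 + 8 + 1, 34^25 ≡ 13·23·34: 13·23 = 299 ≡ 41, then 41·34 = 1394 ≡ 18. So 34^25 ≡ 18 (mod 43).
Hence h⁻¹(34) = 18.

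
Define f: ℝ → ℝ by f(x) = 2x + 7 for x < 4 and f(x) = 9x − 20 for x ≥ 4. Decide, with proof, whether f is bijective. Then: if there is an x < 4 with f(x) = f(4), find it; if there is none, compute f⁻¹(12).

Both pieces are strictly increasing (slopes 2 and 9), so each is injective on its own interval.
The left piece maps (−∞, 4) onto (−∞, 15); the right piece maps [4, ∞) onto [16, ∞).
The images leave a gap (15 has no preimage), so f is not surjective, hence not bijective.
Because the two images are disjoint, no x < 4 has f(x) = f(4), so we compute f⁻¹(12): 12 lies in (−∞, 15), so solve 2x + 7 = 12: x = (12 − 7)/2 = 5/2.

5/2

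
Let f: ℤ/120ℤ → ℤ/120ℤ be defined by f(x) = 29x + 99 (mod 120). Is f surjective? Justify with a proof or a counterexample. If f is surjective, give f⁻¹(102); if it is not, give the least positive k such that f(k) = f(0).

87

Since gcd(29, 120) = 1, 29 is invertible modulo 120. Euclid's algorithm: 120 = 4·29 + 4, 29 = 7·4 + 1; back-substituting gives 1 = 29·29 − 7·120, so 29⁻¹ ≡ 29 (mod 120).
For any y ∈ ℤ/120ℤ, x = 29(y − 99) mod 120 satisfies f(x) = 29·29(y − 99) + 99 ≡ y (since 29·29 ≡ 1 mod 120). So every y has a preimage.
Thus f is surjective.
Since f is surjective, we compute f⁻¹(102): solve 29x + 99 ≡ 102 (mod 120), i.e. 29x ≡ 3 (mod 120).
Multiplying by 29⁻¹ = 29 gives x ≡ 29·3 = 87 ≡ 87 (mod 120).
Check: f(87) = 29·87 + 99 = 2622 = 21·120 + 102 ≡ 102 (mod 120).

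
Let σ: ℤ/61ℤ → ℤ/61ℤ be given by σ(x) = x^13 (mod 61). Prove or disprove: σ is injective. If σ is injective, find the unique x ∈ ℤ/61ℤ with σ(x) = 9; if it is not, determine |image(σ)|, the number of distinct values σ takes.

20

Since 61 is prime, the nonzero elements of ℤ/61ℤ form a cyclic group of order 60.
As gcd(13, 60) = 1, raising to the 13th power is a bijection on this group: if u^13 ≡ v^13 then (uv^{−1})^13 = 1, and the only element of order dividing gcd(13, 60) = 1 is 1, so u = v.
With σ(0) = 0 this makes σ injective on all of ℤ/61ℤ, hence bijective (finite equal-size domain and codomain). In particular σ is injective.
Since σ is injective, we find the preimage of 9. The inverse of x ↦ x^13 on (ℤ/61ℤ)^× is x ↦ x^37, because 13·37 = 481 = 8·60 + 1 ≡ 1 (mod 60) and x^{60} = 1 for x ≠ 0 (Fermat). So σ⁻¹(9) = 9^37 mod 61.
Repeated squaring mod 61: 9^1 ≡ 9, 9^2 ≡ 9² = 81 ≡ 20, 9^4 ≡ 20² = 400 ≡ 34, 9^8 ≡ 34² = 1156 ≡ 58, 9^16 ≡ 58² = 3364 ≡ 9, 9^32 ≡ 9² = 81 ≡ 20. Since 37 = 32 + 4 + 1, 9^37 ≡ 20·34·9: 20·34 = 680 ≡ 9, then 9·9 = 81 ≡ 20. So 9^37 ≡ 20 (mod 61).
Hence σ⁻¹(9) = 20.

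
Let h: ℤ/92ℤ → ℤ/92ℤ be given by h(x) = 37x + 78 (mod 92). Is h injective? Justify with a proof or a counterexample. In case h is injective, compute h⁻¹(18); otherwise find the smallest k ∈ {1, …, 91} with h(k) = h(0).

68

If h(a) = h(b), then 37a ≡ 37b (mod 92). Because gcd(37, 92) = 1, we may cancel 37 to get a ≡ b (mod 92).
Thus h is injective.
We now compute 37⁻¹ mod 92 explicitly. Euclid's algorithm: 92 = 2·37 + 18, 37 = 2·18 + 1; back-substituting gives 1 = 5·37 − 2·92, so 37⁻¹ ≡ 5 (mod 92).
Since h is injective, we find h⁻¹(18): we need 37x ≡ 18 − 78 ≡ 32 (mod 92). Using 37⁻¹ = 5: x ≡ 5·32 = 160 = 1·92 + 68, so x = 68.
Check: h(68) = 37·68 + 78 = 2594 = 28·92 + 18 ≡ 18 (mod 92).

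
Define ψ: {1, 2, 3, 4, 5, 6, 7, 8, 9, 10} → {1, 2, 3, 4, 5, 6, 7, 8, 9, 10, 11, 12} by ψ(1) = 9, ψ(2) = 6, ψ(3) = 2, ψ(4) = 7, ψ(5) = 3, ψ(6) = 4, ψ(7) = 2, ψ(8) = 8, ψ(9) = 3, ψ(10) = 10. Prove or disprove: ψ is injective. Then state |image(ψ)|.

8

ψ(3) = 2 = ψ(7) with 3 ≠ 7, so ψ is not injective.
The image of ψ is {2, 3, 4, 6, 7, 8, 9, 10}, which has 8 elements.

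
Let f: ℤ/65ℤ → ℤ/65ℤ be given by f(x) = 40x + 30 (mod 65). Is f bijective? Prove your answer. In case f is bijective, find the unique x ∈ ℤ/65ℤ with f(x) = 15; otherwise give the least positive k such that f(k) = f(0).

Recall: f is injective when f(x_1) = f(x_2) forces x_1 = x_2.
We have gcd(40, 65) = 5 > 1. Taking x_1 = 0 and x_2 = 13: f(0) = 30 and f(13) = 40·13 + 30 = 550 ≡ 30 (mod 65).
So f(0) = f(13) while 0 ≠ 13, so f is not injective, hence not bijective.
Since f is not bijective, we find the least positive k with f(k) = f(0): this means 40k ≡ 0 (mod 65), i.e. 65 ∣ 40k. Since gcd(40, 65) = 5, dividing through by 5 this holds exactly when 13 ∣ 8k, and as gcd(8, 13) = 1, exactly when 13 ∣ k.
The smallest positive such k is 13.

13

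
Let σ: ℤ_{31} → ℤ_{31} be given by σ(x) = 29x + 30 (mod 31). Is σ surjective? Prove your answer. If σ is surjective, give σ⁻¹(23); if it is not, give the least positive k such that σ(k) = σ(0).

Since gcd(29, 31) = 1, 29 is invertible modulo 31. Euclid's algorithm: 31 = 1·29 + 2, 29 = 14·2 + 1; back-substituting gives 1 = 15·29 − 14·31, so 29⁻¹ ≡ 15 (mod 31).
Then y ↦ 15(y − 30) is a two-sided inverse to σ, so every y ∈ ℤ_{31} has a preimage.
Thus σ is surjective.
Since σ is surjective, we compute σ⁻¹(23): solve 29x + 30 ≡ 23 (mod 31), i.e. 29x ≡ 24 (mod 31).
Multiplying by 29⁻¹ = 15 gives x ≡ 15·24 = 360 = 11·31 + 19 ≡ 19 (mod 31).
Check: σ(19) = 29·19 + 30 = 581 = 18·31 + 23 ≡ 23 (mod 31).

19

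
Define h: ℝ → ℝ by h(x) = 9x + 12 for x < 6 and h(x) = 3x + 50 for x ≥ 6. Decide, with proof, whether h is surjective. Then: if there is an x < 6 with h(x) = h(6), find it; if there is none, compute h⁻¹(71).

7

Both pieces are strictly increasing (slopes 9 and 3), so each is injective on its own interval.
The left piece maps (−∞, 6) onto (−∞, 66); the right piece maps [6, ∞) onto [68, ∞).
The union (−∞, 66) ∪ [68, ∞) omits the interval between 66 and 68; in particular 66 has no preimage. So h is not surjective.
Because the two images are disjoint, no x < 6 has h(x) = h(6), so we compute h⁻¹(71): 71 lies in [68, ∞), so solve 3x + 50 = 71: x = (71 − 50)/3 = 7.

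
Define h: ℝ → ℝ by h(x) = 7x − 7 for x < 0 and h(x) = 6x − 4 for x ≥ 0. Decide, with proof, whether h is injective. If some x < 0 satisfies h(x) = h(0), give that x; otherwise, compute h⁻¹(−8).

-1/7

Both pieces are strictly increasing (slopes 7 and 6), so each is injective on its own interval.
The left piece maps (−∞, 0) onto (−∞, −7); the right piece maps [0, ∞) onto [−4, ∞).
These images are disjoint, so no value is attained by both pieces. Hence h is injective.
Because the two images are disjoint, no x < 0 has h(x) = h(0), so we compute h⁻¹(−8): −8 lies in (−∞, −7), so solve 7x − 7 = −8: x = (−8 + 7)/7 = −1/7.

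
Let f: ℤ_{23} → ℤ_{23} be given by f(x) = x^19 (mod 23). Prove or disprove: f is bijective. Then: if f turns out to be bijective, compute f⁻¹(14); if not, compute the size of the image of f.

Since 23 is prime, the nonzero elements of ℤ_{23} form a cyclic group of order 22.
As gcd(19, 22) = 1, raising to the 19th power is a bijection on this group: if s^19 ≡ t^19 then (st^{−1})^19 = 1, and the only element of order dividing gcd(19, 22) = 1 is 1, so s = t.
With f(0) = 0 this makes f injective on all of ℤ_{23}, hence bijective (finite equal-size domain and codomain). In particular f is bijective.
Since f is bijective, we find the preimage of 14. The inverse of x ↦ x^19 on (ℤ_{23})^× is x ↦ x^7, because 19·7 = 133 = 6·22 + 1 ≡ 1 (mod 22) and x^{22} = 1 for x ≠ 0 (Fermat). So f⁻¹(14) = 14^7 mod 23.
Repeated squaring mod 23: 14^1 ≡ 14, 14^2 ≡ 14² = 196 ≡ 12, 14^4 ≡ 12² = 144 ≡ 6. Since 7 = 4 + 2 + 1, 14^7 ≡ 6·12·14: 6·12 = 72 ≡ 3, then 3·14 = 42 ≡ 19. So 14^7 ≡ 19 (mod 23).
Hence f⁻¹(14) = 19.

19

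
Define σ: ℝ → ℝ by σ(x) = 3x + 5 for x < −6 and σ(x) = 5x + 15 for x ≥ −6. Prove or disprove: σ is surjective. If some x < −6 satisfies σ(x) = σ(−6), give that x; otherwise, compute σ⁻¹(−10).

-20/3

Both pieces are strictly increasing (slopes 3 and 5), so each is injective on its own interval.
The left piece maps (−∞, −6) onto (−∞, −13); the right piece maps [−6, ∞) onto [−15, ∞).
The union (−∞, −13) ∪ [−15, ∞) covers ℝ, so σ is surjective.
For the follow-up: the images overlap, so an x < −6 with σ(x) = σ(−6) exists. σ(−6) = −15; solving 3x + 5 = −15 for x < −6 gives x = (−15 − 5)/3 = −20/3.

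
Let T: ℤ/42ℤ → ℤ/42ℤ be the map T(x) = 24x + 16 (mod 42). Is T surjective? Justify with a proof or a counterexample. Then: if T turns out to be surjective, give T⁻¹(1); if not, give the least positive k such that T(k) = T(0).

Recall that T is surjective if every y in the codomain equals T(x) for some x in the domain.
Since gcd(24, 42) = 6, we have 24x ≡ 0 (mod 6) for all x, so T(x) ≡ 4 (mod 6).
But 0 ≢ 4 (mod 6), so 0 ∈ ℤ/42ℤ has no preimage. So T is not surjective.
Since T is not surjective, we find the least positive k with T(k) = T(0): this means 24k ≡ 0 (mod 42), i.e. 42 ∣ 24k. Since gcd(24, 42) = 6, dividing through by 6 this holds exactly when 7 ∣ 4k, and as gcd(4, 7) = 1, exactly when 7 ∣ k.
The smallest positive such k is 7.

7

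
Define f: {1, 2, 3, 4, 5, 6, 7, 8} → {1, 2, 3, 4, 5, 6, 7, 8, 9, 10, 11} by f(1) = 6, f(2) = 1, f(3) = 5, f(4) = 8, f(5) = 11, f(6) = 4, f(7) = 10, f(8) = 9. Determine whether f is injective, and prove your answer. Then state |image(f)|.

8

The values f(1), …, f(8) are 6, 1, 5, 8, 11, 4, 10, 9 — all distinct.
So f(u) = f(v) only when u = v, and f is injective.
The image of f is {1, 4, 5, 6, 8, 9, 10, 11}, which has 8 elements.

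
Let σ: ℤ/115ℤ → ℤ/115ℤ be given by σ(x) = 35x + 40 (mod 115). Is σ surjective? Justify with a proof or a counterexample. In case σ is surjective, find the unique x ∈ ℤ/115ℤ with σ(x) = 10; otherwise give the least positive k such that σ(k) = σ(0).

Since gcd(35, 115) = 5, we have 35x ≡ 0 (mod 5) for all x, so σ(x) ≡ 0 (mod 5).
But 1 ≢ 0 (mod 5), so 1 ∈ ℤ/115ℤ has no preimage. So σ is not surjective.
Since σ is not surjective, we find the least positive k with σ(k) = σ(0): this means 35k ≡ 0 (mod 115), i.e. 115 ∣ 35k. Since gcd(35, 115) = 5, dividing through by 5 this holds exactly when 23 ∣ 7k, and as gcd(7, 23) = 1, exactly when 23 ∣ k.
The smallest positive such k is 23.

23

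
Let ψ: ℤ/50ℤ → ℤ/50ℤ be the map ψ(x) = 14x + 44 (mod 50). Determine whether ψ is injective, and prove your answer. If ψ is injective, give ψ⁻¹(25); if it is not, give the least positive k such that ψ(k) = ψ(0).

25

Recall: ψ is injective if ψ(a) = ψ(b) implies a = b.
We have gcd(14, 50) = 2 > 1. Taking a = 0 and b = 25: ψ(0) = 44 and ψ(25) = 14·25 + 44 = 394 ≡ 44 (mod 50).
So ψ(0) = ψ(25) while 0 ≠ 25, therefore ψ is not injective.
Since ψ is not injective, we find the least positive k with ψ(k) = ψ(0): this means 14k ≡ 0 (mod 50), i.e. 50 ∣ 14k. Since gcd(14, 50) = 2, dividing through by 2 this holds exactly when 25 ∣ 7k, and as gcd(7, 25) = 1, exactly when 25 ∣ k.
The smallest positive such k is 25.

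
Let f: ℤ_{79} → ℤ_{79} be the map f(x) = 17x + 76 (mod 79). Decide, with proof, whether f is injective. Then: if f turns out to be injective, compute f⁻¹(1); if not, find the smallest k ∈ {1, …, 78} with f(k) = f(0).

Recall: injectivity means: for all s, t in the domain, f(s) = f(t) implies s = t.
If f(s) = f(t), then 17s ≡ 17t (mod 79). Because gcd(17, 79) = 1, we may cancel 17 to get s ≡ t (mod 79).
So f is injective.
We now compute 17⁻¹ mod 79 explicitly. Euclid's algorithm: 79 = 4·17 + 11, 17 = 1·11 + 6, 11 = 1·6 + 5, 6 = 1·5 + 1; back-substituting gives 1 = 14·17 − 3·79, so 17⁻¹ ≡ 14 (mod 79).
Since f is injective, we compute f⁻¹(1): solve 17x + 76 ≡ 1 (mod 79), i.e. 17x ≡ 4 (mod 79).
Multiplying by 17⁻¹ = 14 gives x ≡ 14·4 = 56 ≡ 56 (mod 79).
Check: f(56) = 17·56 + 76 = 1028 = 13·79 + 1 ≡ 1 (mod 79).

56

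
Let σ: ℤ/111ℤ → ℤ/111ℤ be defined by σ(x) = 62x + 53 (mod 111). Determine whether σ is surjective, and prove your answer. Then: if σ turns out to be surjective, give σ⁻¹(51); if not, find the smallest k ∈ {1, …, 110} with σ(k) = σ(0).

68

Since gcd(62, 111) = 1, 62 is invertible modulo 111. Euclid's algorithm: 111 = 1·62 + 49, 62 = 1·49 + 13, 49 = 3·13 + 10, 13 = 1·10 + 3, 10 = 3·3 + 1; back-substituting gives 1 = 77·62 − 43·111, so 62⁻¹ ≡ 77 (mod 111).
Then y ↦ 77(y − 53) is a two-sided inverse to σ, so every y ∈ ℤ/111ℤ has a preimage.
Therefore σ is surjective.
Since σ is surjective, we find σ⁻¹(51): we need 62x ≡ 51 − 53 ≡ 109 (mod 111). Using 62⁻¹ = 77: x ≡ 77·109 = 8393 = 75·111 + 68, so x = 68.
Check: σ(68) = 62·68 + 53 = 4269 = 38·111 + 51 ≡ 51 (mod 111).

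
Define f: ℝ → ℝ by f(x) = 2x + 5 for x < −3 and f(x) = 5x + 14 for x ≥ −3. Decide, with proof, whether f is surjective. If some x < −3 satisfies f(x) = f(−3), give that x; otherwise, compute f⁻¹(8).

Both pieces are strictly increasing (slopes 2 and 5), so each is injective on its own interval.
The left piece maps (−∞, −3) onto (−∞, −1); the right piece maps [−3, ∞) onto [−1, ∞).
These images together cover ℝ, so f is surjective.
Because the two images are disjoint, no x < −3 has f(x) = f(−3), so we compute f⁻¹(8): 8 lies in [−1, ∞), so solve 5x + 14 = 8: x = (8 − 14)/5 = −6/5.

-6/5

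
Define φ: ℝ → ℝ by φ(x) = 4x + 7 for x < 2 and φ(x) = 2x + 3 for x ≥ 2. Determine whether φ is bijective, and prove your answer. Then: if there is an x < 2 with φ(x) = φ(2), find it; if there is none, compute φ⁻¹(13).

0

Both pieces are strictly increasing (slopes 4 and 2), so each is injective on its own interval.
The left piece maps (−∞, 2) onto (−∞, 15); the right piece maps [2, ∞) onto [7, ∞).
These images overlap. In particular φ(2) = 7 (right piece), and solving 4x + 7 = 7 on the left piece gives x = 0 < 2.
So φ(0) = φ(2) with 0 ≠ 2, and φ is not injective, hence not bijective. This x = 0 is the requested value below 2.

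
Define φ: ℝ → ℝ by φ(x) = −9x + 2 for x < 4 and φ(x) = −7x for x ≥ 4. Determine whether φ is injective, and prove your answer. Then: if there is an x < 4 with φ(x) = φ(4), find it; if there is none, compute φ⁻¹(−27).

Both pieces are strictly decreasing (slopes −9 and −7), so each is injective on its own interval.
The left piece maps (−∞, 4) onto (−34, ∞); the right piece maps [4, ∞) onto (−∞, −28].
These images overlap. In particular φ(4) = −28 (right piece), and solving −9x + 2 = −28 on the left piece gives x = 10/3 < 4.
So φ(10/3) = φ(4) with 10/3 ≠ 4, and φ is not injective. This x = 10/3 is the requested value below 4.

10/3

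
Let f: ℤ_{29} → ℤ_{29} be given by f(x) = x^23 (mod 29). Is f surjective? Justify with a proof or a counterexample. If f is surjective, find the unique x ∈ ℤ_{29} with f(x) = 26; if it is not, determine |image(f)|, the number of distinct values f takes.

14

Since 29 is prime, the nonzero elements of ℤ_{29} form a cyclic group of order 28.
As gcd(23, 28) = 1, raising to the 23rd power is a bijection on this group: if s^23 ≡ t^23 then (st^{−1})^23 = 1, and the only element of order dividing gcd(23, 28) = 1 is 1, so s = t.
With f(0) = 0 this makes f injective on all of ℤ_{29}, hence bijective (finite equal-size domain and codomain). In particular f is surjective.
Since f is surjective, we find the preimage of 26. The inverse of x ↦ x^23 on (ℤ_{29})^× is x ↦ x^11, because 23·11 = 253 = 9·28 + 1 ≡ 1 (mod 28) and x^{28} = 1 for x ≠ 0 (Fermat). So f⁻¹(26) = 26^11 mod 29.
Repeated squaring mod 29: 26^1 ≡ 26, 26^2 ≡ 26² = 676 ≡ 9, 26^4 ≡ 9² = 81 ≡ 23, 26^8 ≡ 23² = 529 ≡ 7. Since 11 = 8 + 2 + 1, 26^11 ≡ 7·9·26: 7·9 = 63 ≡ 5, then 5·26 = 130 ≡ 14. So 26^11 ≡ 14 (mod 29).
Hence f⁻¹(26) = 14.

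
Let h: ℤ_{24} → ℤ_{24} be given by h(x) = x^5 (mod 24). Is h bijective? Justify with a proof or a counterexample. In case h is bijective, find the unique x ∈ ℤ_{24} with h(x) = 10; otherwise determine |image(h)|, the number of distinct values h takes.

h(0) = 0^5 = 0.
h(6): Repeated squaring mod 24: 6^1 ≡ 6, 6^2 ≡ 6² = 36 ≡ 12, 6^4 ≡ 12² = 144 ≡ 0. Since 5 = 4 + 1, 6^5 ≡ 0·6: 0·6 = 0. So 6^5 ≡ 0 (mod 24).
So h(0) = h(6) = 0 while 0 ≠ 6, thus h is not injective, hence not bijective.
Since h is not bijective, we determine |image(h)|. Computing x^5 mod 24 for each x (by repeated squaring, reducing mod 24 at every step), the values h(0), h(1), …, h(23) are: 0, 1, 8, 3, 16, 5, 0, 7, 8, 9, 16, 11, 0, 13, 8, 15, 16, 17, 0, 19, 8, 21, 16, 23.
The distinct values are {0, 1, 3, 5, 7, 8, 9, 11, 13, 15, 16, 17, 19, 21, 23}; there are 15 of them.

15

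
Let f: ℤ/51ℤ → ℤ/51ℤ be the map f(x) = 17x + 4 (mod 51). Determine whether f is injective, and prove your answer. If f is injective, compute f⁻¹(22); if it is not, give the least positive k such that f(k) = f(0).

3

Recall: f is injective if f(s) = f(t) implies s = t.
We have gcd(17, 51) = 17 > 1. Taking s = 0 and t = 3: f(0) = 4 and f(3) = 17·3 + 4 = 55 ≡ 4 (mod 51).
So f(0) = f(3) while 0 ≠ 3, hence f is not injective.
Since f is not injective, we find the least positive k with f(k) = f(0): this means 17k ≡ 0 (mod 51), i.e. 51 ∣ 17k. Since gcd(17, 51) = 17, dividing through by 17 this holds exactly when 3 ∣ k.
The smallest positive such k is 3.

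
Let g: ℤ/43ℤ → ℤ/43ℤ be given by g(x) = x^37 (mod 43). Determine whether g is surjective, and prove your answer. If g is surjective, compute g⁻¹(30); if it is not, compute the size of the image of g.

Since 43 is prime, the nonzero elements of ℤ/43ℤ form a cyclic group of order 42.
As gcd(37, 42) = 1, raising to the 37th power is a bijection on this group: if s^37 ≡ t^37 then (st^{−1})^37 = 1, and the only element of order dividing gcd(37, 42) = 1 is 1, so s = t.
With g(0) = 0 this makes g injective on all of ℤ/43ℤ, hence bijective (finite equal-size domain and codomain). In particular g is surjective.
Since g is surjective, we find the preimage of 30. The inverse of x ↦ x^37 on (ℤ/43ℤ)^× is x ↦ x^25, because 37·25 = 925 = 22·42 + 1 ≡ 1 (mod 42) and x^{42} = 1 for x ≠ 0 (Fermat). So g⁻¹(30) = 30^25 mod 43.
Repeated squaring mod 43: 30^1 ≡ 30, 30^2 ≡ 30² = 900 ≡ 40, 30^4 ≡ 40² = 1600 ≡ 9, 30^8 ≡ 9² = 81 ≡ 38, 30^16 ≡ 38² = 1444 ≡ 25. Since 25 = 16 + 8 + 1, 30^25 ≡ 25·38·30: 25·38 = 950 ≡ 4, then 4·30 = 120 ≡ 34. So 30^25 ≡ 34 (mod 43).
Hence g⁻¹(30) = 34.

34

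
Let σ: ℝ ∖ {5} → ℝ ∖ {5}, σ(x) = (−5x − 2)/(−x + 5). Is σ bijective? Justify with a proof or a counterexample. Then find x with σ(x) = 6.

32

Suppose σ(s) = σ(t). Cross-multiplying: (−5s − 2)(−t + 5) = (−5t − 2)(−s + 5).
Expanding both sides and cancelling the symmetric terms leaves −27·(s − t) = 0. Since −27 ≠ 0, s = t. Therefore σ is injective.
For any y ≠ 5, solving y(−x + 5) = −5x − 2 for x gives a well-defined x ≠ 5. So σ is surjective.
Thus σ is bijective.
Solving σ(x) = 6: cross-multiplying gives −5x − 2 = 6(−x + 5), which rearranges to 1x = 32, so x = 32.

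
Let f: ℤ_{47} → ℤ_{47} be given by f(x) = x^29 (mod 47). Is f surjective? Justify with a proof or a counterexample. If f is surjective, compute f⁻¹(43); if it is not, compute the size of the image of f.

26

Since 47 is prime, the nonzero elements of ℤ_{47} form a cyclic group of order 46.
As gcd(29, 46) = 1, raising to the 29th power is a bijection on this group: if a^29 ≡ b^29 then (ab^{−1})^29 = 1, and the only element of order dividing gcd(29, 46) = 1 is 1, so a = b.
With f(0) = 0 this makes f injective on all of ℤ_{47}, hence bijective (finite equal-size domain and codomain). In particular f is surjective.
Since f is surjective, we find the preimage of 43. The inverse of x ↦ x^29 on (ℤ_{47})^× is x ↦ x^27, because 29·27 = 783 = 17·46 + 1 ≡ 1 (mod 46) and x^{46} = 1 for x ≠ 0 (Fermat). So f⁻¹(43) = 43^27 mod 47.
Repeated squaring mod 47: 43^1 ≡ 43, 43^2 ≡ 43² = 1849 ≡ 16, 43^4 ≡ 16² = 256 ≡ 21, 43^8 ≡ 21² = 441 ≡ 18, 43^16 ≡ 18² = 324 ≡ 42. Since 27 = 16 + 8 + 2 + 1, 43^27 ≡ 42·18·16·43: 42·18 = 756 ≡ 4, then 4·16 = 64 ≡ 17, then 17·43 = 731 ≡ 26. So 43^27 ≡ 26 (mod 47).
Hence f⁻¹(43) = 26.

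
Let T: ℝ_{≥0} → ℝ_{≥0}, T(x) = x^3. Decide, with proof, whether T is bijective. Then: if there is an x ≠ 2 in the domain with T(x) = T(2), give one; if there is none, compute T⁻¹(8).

2

On ℝ_{≥0}, x ↦ x^3 is strictly increasing (injective) and for any y ∈ ℝ_{≥0} the 3rd root y^{1/3} lies in ℝ_{≥0} (surjective). So T is bijective.
Since x ↦ x^3 is strictly increasing on ℝ_{≥0}, it is injective there, so no x ≠ 2 in the domain has T(x) = T(2). We therefore compute T⁻¹(8) = 8^{1/3} = 2 (indeed 2^3 = 8).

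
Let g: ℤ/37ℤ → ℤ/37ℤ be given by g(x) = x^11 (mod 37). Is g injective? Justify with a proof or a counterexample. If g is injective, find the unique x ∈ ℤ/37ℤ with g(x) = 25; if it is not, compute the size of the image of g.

Since 37 is prime, the nonzero elements of ℤ/37ℤ form a cyclic group of order 36.
As gcd(11, 36) = 1, raising to the 11th power is a bijection on this group: if u^11 ≡ v^11 then (uv^{−1})^11 = 1, and the only element of order dividing gcd(11, 36) = 1 is 1, so u = v.
With g(0) = 0 this makes g injective on all of ℤ/37ℤ, hence bijective (finite equal-size domain and codomain). In particular g is injective.
Since g is injective, we find the preimage of 25. The inverse of x ↦ x^11 on (ℤ/37ℤ)^× is x ↦ x^23, because 11·23 = 253 = 7·36 + 1 ≡ 1 (mod 36) and x^{36} = 1 for x ≠ 0 (Fermat). So g⁻¹(25) = 25^23 mod 37.
Repeated squaring mod 37: 25^1 ≡ 25, 25^2 ≡ 25² = 625 ≡ 33, 25^4 ≡ 33² = 1089 ≡ 16, 25^8 ≡ 16² = 256 ≡ 34, 25^16 ≡ 34² = 1156 ≡ 9. Since 23 = 16 + 4 + 2 + 1, 25^23 ≡ 9·16·33·25: 9·16 = 144 ≡ 33, then 33·33 = 1089 ≡ 16, then 16·25 = 400 ≡ 30. So 25^23 ≡ 30 (mod 37).
Hence g⁻¹(25) = 30.

30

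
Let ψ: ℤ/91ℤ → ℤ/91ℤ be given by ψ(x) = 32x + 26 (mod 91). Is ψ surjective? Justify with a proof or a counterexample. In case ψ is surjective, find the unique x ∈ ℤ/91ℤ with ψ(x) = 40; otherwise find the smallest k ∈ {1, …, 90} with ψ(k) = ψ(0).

63

Since gcd(32, 91) = 1, 32 is invertible modulo 91. Euclid's algorithm: 91 = 2·32 + 27, 32 = 1·27 + 5, 27 = 5·5 + 2, 5 = 2·2 + 1; back-substituting gives 1 = 37·32 − 13·91, so 32⁻¹ ≡ 37 (mod 91).
For any y ∈ ℤ/91ℤ, x = 37(y − 26) mod 91 satisfies ψ(x) = 32·37(y − 26) + 26 ≡ y (since 32·37 ≡ 1 mod 91). So every y has a preimage.
So ψ is surjective.
Since ψ is surjective, we find ψ⁻¹(40): we need 32x ≡ 40 − 26 ≡ 14 (mod 91). Using 32⁻¹ = 37: x ≡ 37·14 = 518 = 5·91 + 63, so x = 63.
Check: ψ(63) = 32·63 + 26 = 2042 = 22·91 + 40 ≡ 40 (mod 91).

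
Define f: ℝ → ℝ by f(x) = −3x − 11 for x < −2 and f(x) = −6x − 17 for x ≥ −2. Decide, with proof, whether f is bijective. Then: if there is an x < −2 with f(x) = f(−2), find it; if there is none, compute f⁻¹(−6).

Both pieces are strictly decreasing (slopes −3 and −6), so each is injective on its own interval.
The left piece maps (−∞, −2) onto (−5, ∞); the right piece maps [−2, ∞) onto (−∞, −5].
Since −5 = −5, the images partition ℝ: f is injective and surjective, hence bijective.
Because the two images are disjoint, no x < −2 has f(x) = f(−2), so we compute f⁻¹(−6): −6 lies in (−∞, −5], so solve −6x − 17 = −6: x = (−6 + 17)/(−6) = −11/6.

-11/6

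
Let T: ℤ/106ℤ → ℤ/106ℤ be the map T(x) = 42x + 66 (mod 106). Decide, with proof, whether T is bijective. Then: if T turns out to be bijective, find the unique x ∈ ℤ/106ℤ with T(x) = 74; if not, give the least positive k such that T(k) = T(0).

53

Recall: T is injective when T(u) = T(v) forces u = v.
We have gcd(42, 106) = 2 > 1. Taking u = 0 and v = 53: T(0) = 66 and T(53) = 42·53 + 66 = 2292 ≡ 66 (mod 106).
So T(0) = T(53) while 0 ≠ 53, so T is not injective, hence not bijective.
Since T is not bijective, we find the least positive k with T(k) = T(0): this means 42k ≡ 0 (mod 106), i.e. 106 ∣ 42k. Since gcd(42, 106) = 2, dividing through by 2 this holds exactly when 53 ∣ 21k, and as gcd(21, 53) = 1, exactly when 53 ∣ k.
The smallest positive such k is 53.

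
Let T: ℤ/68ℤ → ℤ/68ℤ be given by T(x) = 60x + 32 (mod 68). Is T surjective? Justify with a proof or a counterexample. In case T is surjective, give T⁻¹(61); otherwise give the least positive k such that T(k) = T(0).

Since gcd(60, 68) = 4, we have 60x ≡ 0 (mod 4) for all x, so T(x) ≡ 0 (mod 4).
But 1 ≢ 0 (mod 4), so 1 ∈ ℤ/68ℤ has no preimage. So T is not surjective.
Since T is not surjective, we find the least positive k with T(k) = T(0): this means 60k ≡ 0 (mod 68), i.e. 68 ∣ 60k. Since gcd(60, 68) = 4, dividing through by 4 this holds exactly when 17 ∣ 15k, and as gcd(15, 17) = 1, exactly when 17 ∣ k.
The smallest positive such k is 17.

17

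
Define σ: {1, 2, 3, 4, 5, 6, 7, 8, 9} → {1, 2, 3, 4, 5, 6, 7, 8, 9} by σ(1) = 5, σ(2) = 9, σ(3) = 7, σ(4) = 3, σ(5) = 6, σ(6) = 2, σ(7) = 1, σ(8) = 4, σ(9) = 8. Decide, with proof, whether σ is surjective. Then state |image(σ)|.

Every element of the codomain has a preimage: 1 = σ(7), 2 = σ(6), 3 = σ(4), 4 = σ(8), 5 = σ(1), 6 = σ(5), 7 = σ(3), 8 = σ(9), 9 = σ(2).
Hence σ is surjective.
The image of σ is {1, 2, 3, 4, 5, 6, 7, 8, 9}, which has 9 elements.

9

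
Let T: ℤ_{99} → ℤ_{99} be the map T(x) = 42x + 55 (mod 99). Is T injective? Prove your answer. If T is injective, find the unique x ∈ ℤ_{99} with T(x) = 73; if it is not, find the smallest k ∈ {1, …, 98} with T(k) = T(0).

Recall: injectivity means: for all x_1, x_2 in the domain, T(x_1) = T(x_2) implies x_1 = x_2.
We have gcd(42, 99) = 3 > 1. Taking x_1 = 0 and x_2 = 33: T(0) = 55 and T(33) = 42·33 + 55 = 1441 ≡ 55 (mod 99).
So T(0) = T(33) while 0 ≠ 33, so T is not injective.
Since T is not injective, we find the least positive k with T(k) = T(0): this means 42k ≡ 0 (mod 99), i.e. 99 ∣ 42k. Since gcd(42, 99) = 3, dividing through by 3 this holds exactly when 33 ∣ 14k, and as gcd(14, 33) = 1, exactly when 33 ∣ k.
The smallest positive such k is 33.

33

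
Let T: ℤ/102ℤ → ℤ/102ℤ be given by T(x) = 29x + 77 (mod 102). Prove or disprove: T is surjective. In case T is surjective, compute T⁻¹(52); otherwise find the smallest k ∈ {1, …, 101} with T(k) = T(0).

73

Since gcd(29, 102) = 1, 29 is invertible modulo 102. Euclid's algorithm: 102 = 3·29 + 15, 29 = 1·15 + 14, 15 = 1·14 + 1; back-substituting gives 1 = 95·29 − 27·102, so 29⁻¹ ≡ 95 (mod 102).
For any y ∈ ℤ/102ℤ, x = 95(y − 77) mod 102 satisfies T(x) = 29·95(y − 77) + 77 ≡ y (since 29·95 ≡ 1 mod 102). So every y has a preimage.
So T is surjective.
Since T is surjective, we find T⁻¹(52): we need 29x ≡ 52 − 77 ≡ 77 (mod 102). Using 29⁻¹ = 95: x ≡ 95·77 = 7315 = 71·102 + 73, so x = 73.
Check: T(73) = 29·73 + 77 = 2194 = 21·102 + 52 ≡ 52 (mod 102).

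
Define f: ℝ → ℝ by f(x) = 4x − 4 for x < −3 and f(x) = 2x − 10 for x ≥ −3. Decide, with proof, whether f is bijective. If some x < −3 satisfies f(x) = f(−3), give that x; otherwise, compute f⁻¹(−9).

1/2

Both pieces are strictly increasing (slopes 4 and 2), so each is injective on its own interval.
The left piece maps (−∞, −3) onto (−∞, −16); the right piece maps [−3, ∞) onto [−16, ∞).
Since −16 = −16, the images partition ℝ: f is injective and surjective, hence bijective.
Because the two images are disjoint, no x < −3 has f(x) = f(−3), so we compute f⁻¹(−9): −9 lies in [−16, ∞), so solve 2x − 10 = −9: x = (−9 + 10)/2 = 1/2.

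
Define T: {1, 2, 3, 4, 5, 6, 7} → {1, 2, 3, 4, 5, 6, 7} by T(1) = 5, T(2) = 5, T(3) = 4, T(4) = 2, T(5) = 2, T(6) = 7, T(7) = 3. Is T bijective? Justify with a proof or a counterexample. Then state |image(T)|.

T(1) = 5 = T(2) with 1 ≠ 2, so T is not injective, hence not bijective.
The image of T is {2, 3, 4, 5, 7}, which has 5 elements.

5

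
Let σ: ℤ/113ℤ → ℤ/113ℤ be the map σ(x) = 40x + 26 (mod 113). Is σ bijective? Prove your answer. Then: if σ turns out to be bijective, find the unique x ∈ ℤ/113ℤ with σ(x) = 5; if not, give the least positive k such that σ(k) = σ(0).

Recall: injectivity means: for all u, v in the domain, σ(u) = σ(v) implies u = v.
If σ(u) = σ(v), then 40u ≡ 40v (mod 113). Because gcd(40, 113) = 1, we may cancel 40 to get u ≡ v (mod 113).
We now compute 40⁻¹ mod 113 explicitly. Euclid's algorithm: 113 = 2·40 + 33, 40 = 1·33 + 7, 33 = 4·7 + 5, 7 = 1·5 + 2, 5 = 2·2 + 1; back-substituting gives 1 = 65·40 − 23·113, so 40⁻¹ ≡ 65 (mod 113).
Then y ↦ 65(y − 26) is a two-sided inverse to σ, so every y ∈ ℤ/113ℤ has a preimage.
Therefore σ is bijective.
Since σ is bijective, we compute σ⁻¹(5): solve 40x + 26 ≡ 5 (mod 113), i.e. 40x ≡ 92 (mod 113).
Multiplying by 40⁻¹ = 65 gives x ≡ 65·92 = 5980 = 52·113 + 104 ≡ 104 (mod 113).
Check: σ(104) = 40·104 + 26 = 4186 = 37·113 + 5 ≡ 5 (mod 113).

104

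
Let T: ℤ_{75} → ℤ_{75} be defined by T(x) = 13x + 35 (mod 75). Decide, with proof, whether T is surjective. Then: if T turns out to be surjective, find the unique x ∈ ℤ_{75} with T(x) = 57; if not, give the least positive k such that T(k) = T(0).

Since gcd(13, 75) = 1, 13 is invertible modulo 75. Euclid's algorithm: 75 = 5·13 + 10, 13 = 1·10 + 3, 10 = 3·3 + 1; back-substituting gives 1 = 52·13 − 9·75, so 13⁻¹ ≡ 52 (mod 75).
Then y ↦ 52(y − 35) is a two-sided inverse to T, so every y ∈ ℤ_{75} has a preimage.
Thus T is surjective.
Since T is surjective, we find T⁻¹(57): we need 13x ≡ 57 − 35 ≡ 22 (mod 75). Using 13⁻¹ = 52: x ≡ 52·22 = 1144 = 15·75 + 19, so x = 19.
Check: T(19) = 13·19 + 35 = 282 = 3·75 + 57 ≡ 57 (mod 75).

19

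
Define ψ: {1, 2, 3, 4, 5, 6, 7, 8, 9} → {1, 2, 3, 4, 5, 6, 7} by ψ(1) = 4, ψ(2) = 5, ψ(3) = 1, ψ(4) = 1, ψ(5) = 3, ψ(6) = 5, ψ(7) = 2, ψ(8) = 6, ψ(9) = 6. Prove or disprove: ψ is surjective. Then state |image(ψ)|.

6

No element maps to 7, so ψ is not surjective.
The image of ψ is {1, 2, 3, 4, 5, 6}, which has 6 elements.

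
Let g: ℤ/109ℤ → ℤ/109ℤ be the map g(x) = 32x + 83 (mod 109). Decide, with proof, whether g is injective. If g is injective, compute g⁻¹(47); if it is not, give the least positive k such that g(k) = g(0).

67

Recall that g is injective if g(u) = g(v) implies u = v.
Suppose g(u) = g(v) in ℤ/109ℤ. Then 32u + 83 ≡ 32v + 83 (mod 109), hence 32(u − v) ≡ 0 (mod 109).
Since gcd(32, 109) = 1, 32 is invertible modulo 109, therefore u − v ≡ 0 (mod 109), i.e. u = v.
So g is injective.
We now compute 32⁻¹ mod 109 explicitly. Euclid's algorithm: 109 = 3·32 + 13, 32 = 2·13 + 6, 13 = 2·6 + 1; back-substituting gives 1 = 92·32 − 27·109, so 32⁻¹ ≡ 92 (mod 109).
Since g is injective, we compute g⁻¹(47): solve 32x + 83 ≡ 47 (mod 109), i.e. 32x ≡ 73 (mod 109).
Multiplying by 32⁻¹ = 92 gives x ≡ 92·73 = 6716 = 61·109 + 67 ≡ 67 (mod 109).
Check: g(67) = 32·67 + 83 = 2227 = 20·109 + 47 ≡ 47 (mod 109).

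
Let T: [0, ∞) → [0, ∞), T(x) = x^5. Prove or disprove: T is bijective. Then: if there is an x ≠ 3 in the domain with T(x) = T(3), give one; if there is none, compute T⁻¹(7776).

On [0, ∞), x ↦ x^5 is strictly increasing (injective) and for any y ∈ [0, ∞) the 5th root y^{1/5} lies in [0, ∞) (surjective). So T is bijective.
Since x ↦ x^5 is strictly increasing on [0, ∞), it is injective there, so no x ≠ 3 in the domain has T(x) = T(3). We therefore compute T⁻¹(7776) = 7776^{1/5} = 6 (indeed 6^5 = 7776).

6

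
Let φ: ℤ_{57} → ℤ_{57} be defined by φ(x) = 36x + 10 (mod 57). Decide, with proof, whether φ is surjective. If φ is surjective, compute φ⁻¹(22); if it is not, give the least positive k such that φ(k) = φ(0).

Since gcd(36, 57) = 3, we have 36x ≡ 0 (mod 3) for all x, so φ(x) ≡ 1 (mod 3).
But 0 ≢ 1 (mod 3), so 0 ∈ ℤ_{57} has no preimage. Thus φ is not surjective.
Since φ is not surjective, we find the least positive k with φ(k) = φ(0): this means 36k ≡ 0 (mod 57), i.e. 57 ∣ 36k. Since gcd(36, 57) = 3, dividing through by 3 this holds exactly when 19 ∣ 12k, and as gcd(12, 19) = 1, exactly when 19 ∣ k.
The smallest positive such k is 19.

19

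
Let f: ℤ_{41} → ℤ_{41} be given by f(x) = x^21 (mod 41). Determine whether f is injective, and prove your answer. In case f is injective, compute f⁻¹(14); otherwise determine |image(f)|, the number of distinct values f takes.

Since 41 is prime, the nonzero elements of ℤ_{41} form a cyclic group of order 40.
As gcd(21, 40) = 1, raising to the 21st power is a bijection on this group: if x_1^21 ≡ x_2^21 then (x_1x_2^{−1})^21 = 1, and the only element of order dividing gcd(21, 40) = 1 is 1, so x_1 = x_2.
With f(0) = 0 this makes f injective on all of ℤ_{41}, hence bijective (finite equal-size domain and codomain). In particular f is injective.
Since f is injective, we find the preimage of 14. The inverse of x ↦ x^21 on (ℤ_{41})^× is x ↦ x^21, because 21·21 = 441 = 11·40 + 1 ≡ 1 (mod 40) and x^{40} = 1 for x ≠ 0 (Fermat). So f⁻¹(14) = 14^21 mod 41.
Repeated squaring mod 41: 14^1 ≡ 14, 14^2 ≡ 14² = 196 ≡ 32, 14^4 ≡ 32² = 1024 ≡ 40, 14^8 ≡ 40² = 1600 ≡ 1, 14^16 ≡ 1² = 1. Since 21 = 16 + 4 + 1, 14^21 ≡ 1·40·14: 1·40 = 40, then 40·14 = 560 ≡ 27. So 14^21 ≡ 27 (mod 41).
Hence f⁻¹(14) = 27.

27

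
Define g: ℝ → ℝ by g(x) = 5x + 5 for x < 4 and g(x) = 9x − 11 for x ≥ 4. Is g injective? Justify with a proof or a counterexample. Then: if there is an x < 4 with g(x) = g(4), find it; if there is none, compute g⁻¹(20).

Both pieces are strictly increasing (slopes 5 and 9), so each is injective on its own interval.
The left piece maps (−∞, 4) onto (−∞, 25); the right piece maps [4, ∞) onto [25, ∞).
These images are disjoint, so no value is attained by both pieces. Therefore g is injective.
Because the two images are disjoint, no x < 4 has g(x) = g(4), so we compute g⁻¹(20): 20 lies in (−∞, 25), so solve 5x + 5 = 20: x = (20 − 5)/5 = 3.

3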